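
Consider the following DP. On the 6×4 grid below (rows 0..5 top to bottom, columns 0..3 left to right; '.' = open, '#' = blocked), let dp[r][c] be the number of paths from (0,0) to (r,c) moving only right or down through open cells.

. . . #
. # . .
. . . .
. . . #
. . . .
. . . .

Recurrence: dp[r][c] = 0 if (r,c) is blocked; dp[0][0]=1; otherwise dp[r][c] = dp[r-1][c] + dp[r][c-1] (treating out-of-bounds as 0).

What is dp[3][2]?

r\c   0   1   2   3
  0   1   1   1   0
  1   1   0   1   1
  2   1   1   2   3
  3   1   2   4   0
  4   1   3   7   7
  5   1   4  11  18

4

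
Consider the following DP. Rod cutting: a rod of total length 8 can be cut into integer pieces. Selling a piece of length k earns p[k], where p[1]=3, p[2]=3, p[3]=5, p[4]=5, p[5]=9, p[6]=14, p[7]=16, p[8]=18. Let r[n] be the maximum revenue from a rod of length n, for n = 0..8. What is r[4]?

   n    0    1    2    3    4    5    6    7    8
r[n]    0    3    6    9   12   15   18   21   24

12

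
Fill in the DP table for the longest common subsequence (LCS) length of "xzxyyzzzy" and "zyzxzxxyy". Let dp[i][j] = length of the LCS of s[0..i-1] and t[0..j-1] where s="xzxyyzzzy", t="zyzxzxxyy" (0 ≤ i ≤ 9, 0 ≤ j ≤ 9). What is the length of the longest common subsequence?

5

   ''  z  y  z  x  z  x  x  y  y
''  0  0  0  0  0  0  0  0  0  0
 x  0  0  0  0  1  1  1  1  1  1
 z  0  1  1  1  1  2  2  2  2  2
 x  0  1  1  1  2  2  3  3  3  3
 y  0  1  2  2  2  2  3  3  4  4
 y  0  1  2  2  2  2  3  3  4  5
 z  0  1  2  3  3  3  3  3  4  5
 z  0  1  2  3  3  4  4  4  4  5
 z  0  1  2  3  3  4  4  4  4  5
 y  0  1  2  3  3  4  4  4  5  5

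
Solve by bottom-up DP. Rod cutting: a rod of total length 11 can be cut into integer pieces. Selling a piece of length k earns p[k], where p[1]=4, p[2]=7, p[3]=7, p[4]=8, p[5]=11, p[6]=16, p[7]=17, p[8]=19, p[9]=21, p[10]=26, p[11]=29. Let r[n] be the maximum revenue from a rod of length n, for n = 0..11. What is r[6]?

   n    0    1    2    3    4    5    6    7    8    9   10   11
r[n]    0    4    8   12   16   20   24   28   32   36   40   44

24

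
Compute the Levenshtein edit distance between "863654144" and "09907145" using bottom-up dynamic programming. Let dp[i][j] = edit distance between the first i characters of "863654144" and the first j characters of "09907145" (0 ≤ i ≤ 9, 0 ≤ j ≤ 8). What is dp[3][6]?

6

   ''  0  9  9  0  7  1  4  5
''  0  1  2  3  4  5  6  7  8
 8  1  1  2  3  4  5  6  7  8
 6  2  2  2  3  4  5  6  7  8
 3  3  3  3  3  4  5  6  7  8
 6  4  4  4  4  4  5  6  7  8
 5  5  5  5  5  5  5  6  7  7
 4  6  6  6  6  6  6  6  6  7
 1  7  7  7  7  7  7  6  7  7
 4  8  8  8  8  8  8  7  6  7
 4  9  9  9  9  9  9  8  7  7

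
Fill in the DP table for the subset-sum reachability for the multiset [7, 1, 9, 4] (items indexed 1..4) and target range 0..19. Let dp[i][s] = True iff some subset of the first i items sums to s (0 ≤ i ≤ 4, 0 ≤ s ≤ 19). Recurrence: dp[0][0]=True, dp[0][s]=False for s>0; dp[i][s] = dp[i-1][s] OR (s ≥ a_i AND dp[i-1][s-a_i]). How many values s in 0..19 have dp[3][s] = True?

8

i\s   0   1   2   3   4   5   6   7   8   9  10  11  12  13  14  15  16  17  18  19
  0   T   F   F   F   F   F   F   F   F   F   F   F   F   F   F   F   F   F   F   F
  1   T   F   F   F   F   F   F   T   F   F   F   F   F   F   F   F   F   F   F   F
  2   T   T   F   F   F   F   F   T   T   F   F   F   F   F   F   F   F   F   F   F
  3   T   T   F   F   F   F   F   T   T   T   T   F   F   F   F   F   T   T   F   F
  4   T   T   F   F   T   T   F   T   T   T   T   T   T   T   T   F   T   T   F   F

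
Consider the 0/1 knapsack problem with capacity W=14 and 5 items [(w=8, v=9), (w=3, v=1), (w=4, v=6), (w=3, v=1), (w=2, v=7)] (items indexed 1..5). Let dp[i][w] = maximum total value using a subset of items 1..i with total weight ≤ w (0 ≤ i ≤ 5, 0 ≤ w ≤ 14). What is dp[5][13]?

17

i\w   0   1   2   3   4   5   6   7   8   9  10  11  12  13  14
  0   0   0   0   0   0   0   0   0   0   0   0   0   0   0   0
  1   0   0   0   0   0   0   0   0   9   9   9   9   9   9   9
  2   0   0   0   1   1   1   1   1   9   9   9  10  10  10  10
  3   0   0   0   1   6   6   6   7   9   9   9  10  15  15  15
  4   0   0   0   1   6   6   6   7   9   9   9  10  15  15  15
  5   0   0   7   7   7   8  13  13  13  14  16  16  16  17  22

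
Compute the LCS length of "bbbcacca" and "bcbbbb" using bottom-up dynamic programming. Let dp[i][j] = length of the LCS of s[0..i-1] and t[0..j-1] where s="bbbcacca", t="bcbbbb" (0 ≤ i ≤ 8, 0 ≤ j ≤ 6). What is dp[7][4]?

3

   ''  b  c  b  b  b  b
''  0  0  0  0  0  0  0
 b  0  1  1  1  1  1  1
 b  0  1  1  2  2  2  2
 b  0  1  1  2  3  3  3
 c  0  1  2  2  3  3  3
 a  0  1  2  2  3  3  3
 c  0  1  2  2  3  3  3
 c  0  1  2  2  3  3  3
 a  0  1  2  2  3  3  3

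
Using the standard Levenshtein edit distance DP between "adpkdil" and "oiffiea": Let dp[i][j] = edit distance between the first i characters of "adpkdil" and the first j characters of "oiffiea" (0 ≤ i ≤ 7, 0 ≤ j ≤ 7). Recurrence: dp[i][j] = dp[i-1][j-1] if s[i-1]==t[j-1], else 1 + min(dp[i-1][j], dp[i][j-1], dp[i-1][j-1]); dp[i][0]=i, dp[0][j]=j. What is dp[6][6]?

   ''  o  i  f  f  i  e  a
''  0  1  2  3  4  5  6  7
 a  1  1  2  3  4  5  6  6
 d  2  2  2  3  4  5  6  7
 p  3  3  3  3  4  5  6  7
 k  4  4  4  4  4  5  6  7
 d  5  5  5  5  5  5  6  7
 i  6  6  5  6  6  5  6  7
 l  7  7  6  6  7  6  6  7

6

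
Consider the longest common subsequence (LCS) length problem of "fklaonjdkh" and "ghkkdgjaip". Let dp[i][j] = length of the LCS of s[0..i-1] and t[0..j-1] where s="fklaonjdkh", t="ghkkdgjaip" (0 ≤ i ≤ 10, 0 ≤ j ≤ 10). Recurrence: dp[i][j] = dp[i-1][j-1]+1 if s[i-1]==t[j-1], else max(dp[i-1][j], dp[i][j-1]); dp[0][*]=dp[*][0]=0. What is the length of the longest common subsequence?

   ''  g  h  k  k  d  g  j  a  i  p
''  0  0  0  0  0  0  0  0  0  0  0
 f  0  0  0  0  0  0  0  0  0  0  0
 k  0  0  0  1  1  1  1  1  1  1  1
 l  0  0  0  1  1  1  1  1  1  1  1
 a  0  0  0  1  1  1  1  1  2  2  2
 o  0  0  0  1  1  1  1  1  2  2  2
 n  0  0  0  1  1  1  1  1  2  2  2
 j  0  0  0  1  1  1  1  2  2  2  2
 d  0  0  0  1  1  2  2  2  2  2  2
 k  0  0  0  1  2  2  2  2  2  2  2
 h  0  0  1  1  2  2  2  2  2  2  2

2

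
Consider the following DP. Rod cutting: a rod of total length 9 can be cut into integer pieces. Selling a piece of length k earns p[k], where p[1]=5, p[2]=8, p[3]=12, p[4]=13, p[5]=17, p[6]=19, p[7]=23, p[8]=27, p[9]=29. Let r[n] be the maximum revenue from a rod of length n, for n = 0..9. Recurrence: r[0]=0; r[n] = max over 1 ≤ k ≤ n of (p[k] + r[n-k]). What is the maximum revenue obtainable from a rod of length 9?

45

   n    0    1    2    3    4    5    6    7    8    9
r[n]    0    5   10   15   20   25   30   35   40   45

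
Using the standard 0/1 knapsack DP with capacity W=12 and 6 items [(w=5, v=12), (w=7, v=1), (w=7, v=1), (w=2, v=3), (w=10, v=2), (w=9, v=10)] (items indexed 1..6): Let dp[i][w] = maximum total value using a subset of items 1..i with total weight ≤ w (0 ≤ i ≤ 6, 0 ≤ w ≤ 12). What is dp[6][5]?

i\w   0   1   2   3   4   5   6   7   8   9  10  11  12
  0   0   0   0   0   0   0   0   0   0   0   0   0   0
  1   0   0   0   0   0  12  12  12  12  12  12  12  12
  2   0   0   0   0   0  12  12  12  12  12  12  12  13
  3   0   0   0   0   0  12  12  12  12  12  12  12  13
  4   0   0   3   3   3  12  12  15  15  15  15  15  15
  5   0   0   3   3   3  12  12  15  15  15  15  15  15
  6   0   0   3   3   3  12  12  15  15  15  15  15  15

12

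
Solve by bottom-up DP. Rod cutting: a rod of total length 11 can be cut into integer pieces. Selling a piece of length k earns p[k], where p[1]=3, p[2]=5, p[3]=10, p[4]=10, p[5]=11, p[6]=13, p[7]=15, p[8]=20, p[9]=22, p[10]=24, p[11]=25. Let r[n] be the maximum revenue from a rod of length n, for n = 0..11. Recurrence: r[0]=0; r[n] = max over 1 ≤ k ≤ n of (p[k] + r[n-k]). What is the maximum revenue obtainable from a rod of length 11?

   n    0    1    2    3    4    5    6    7    8    9   10   11
r[n]    0    3    6   10   13   16   20   23   26   30   33   36

36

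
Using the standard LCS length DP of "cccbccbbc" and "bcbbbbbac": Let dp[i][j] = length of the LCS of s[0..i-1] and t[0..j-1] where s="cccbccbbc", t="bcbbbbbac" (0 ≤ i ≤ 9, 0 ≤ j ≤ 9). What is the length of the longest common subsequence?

5

   ''  b  c  b  b  b  b  b  a  c
''  0  0  0  0  0  0  0  0  0  0
 c  0  0  1  1  1  1  1  1  1  1
 c  0  0  1  1  1  1  1  1  1  2
 c  0  0  1  1  1  1  1  1  1  2
 b  0  1  1  2  2  2  2  2  2  2
 c  0  1  2  2  2  2  2  2  2  3
 c  0  1  2  2  2  2  2  2  2  3
 b  0  1  2  3  3  3  3  3  3  3
 b  0  1  2  3  4  4  4  4  4  4
 c  0  1  2  3  4  4  4  4  4  5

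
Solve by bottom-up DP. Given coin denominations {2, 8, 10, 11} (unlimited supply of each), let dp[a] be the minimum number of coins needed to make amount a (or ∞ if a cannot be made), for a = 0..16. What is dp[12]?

 a  0  1  2  3  4  5  6  7  8  9 10 11 12 13 14 15 16
dp  0  -  1  -  2  -  3  -  1  -  1  1  2  2  3  3  2
(- denotes ∞ / unreachable)

2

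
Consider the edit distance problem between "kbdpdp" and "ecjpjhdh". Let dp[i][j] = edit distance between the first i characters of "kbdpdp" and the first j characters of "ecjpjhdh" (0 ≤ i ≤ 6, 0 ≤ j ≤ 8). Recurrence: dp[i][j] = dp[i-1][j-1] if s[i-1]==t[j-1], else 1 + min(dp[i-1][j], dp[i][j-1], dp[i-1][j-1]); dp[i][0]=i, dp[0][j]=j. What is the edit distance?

   ''  e  c  j  p  j  h  d  h
''  0  1  2  3  4  5  6  7  8
 k  1  1  2  3  4  5  6  7  8
 b  2  2  2  3  4  5  6  7  8
 d  3  3  3  3  4  5  6  6  7
 p  4  4  4  4  3  4  5  6  7
 d  5  5  5  5  4  4  5  5  6
 p  6  6  6  6  5  5  5  6  6

6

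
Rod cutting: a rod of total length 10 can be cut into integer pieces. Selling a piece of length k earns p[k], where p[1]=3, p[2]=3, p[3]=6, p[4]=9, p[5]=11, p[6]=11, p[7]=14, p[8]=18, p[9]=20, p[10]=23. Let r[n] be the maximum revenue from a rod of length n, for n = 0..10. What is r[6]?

   n    0    1    2    3    4    5    6    7    8    9   10
r[n]    0    3    6    9   12   15   18   21   24   27   30

18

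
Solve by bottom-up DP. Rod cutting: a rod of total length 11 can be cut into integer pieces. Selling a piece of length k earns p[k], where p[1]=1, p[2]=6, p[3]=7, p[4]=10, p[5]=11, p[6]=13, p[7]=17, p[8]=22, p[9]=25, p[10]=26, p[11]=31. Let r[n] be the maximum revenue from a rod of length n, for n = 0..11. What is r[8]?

24

   n    0    1    2    3    4    5    6    7    8    9   10   11
r[n]    0    1    6    7   12   13   18   19   24   25   30   31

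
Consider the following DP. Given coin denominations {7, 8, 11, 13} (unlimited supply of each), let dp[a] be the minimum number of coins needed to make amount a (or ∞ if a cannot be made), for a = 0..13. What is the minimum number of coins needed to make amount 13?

1

 a  0  1  2  3  4  5  6  7  8  9 10 11 12 13
dp  0  -  -  -  -  -  -  1  1  -  -  1  -  1
(- denotes ∞ / unreachable)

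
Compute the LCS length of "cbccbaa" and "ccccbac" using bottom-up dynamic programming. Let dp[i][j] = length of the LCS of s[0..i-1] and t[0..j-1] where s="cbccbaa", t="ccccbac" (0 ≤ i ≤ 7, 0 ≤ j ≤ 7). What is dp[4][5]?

3

   ''  c  c  c  c  b  a  c
''  0  0  0  0  0  0  0  0
 c  0  1  1  1  1  1  1  1
 b  0  1  1  1  1  2  2  2
 c  0  1  2  2  2  2  2  3
 c  0  1  2  3  3  3  3  3
 b  0  1  2  3  3  4  4  4
 a  0  1  2  3  3  4  5  5
 a  0  1  2  3  3  4  5  5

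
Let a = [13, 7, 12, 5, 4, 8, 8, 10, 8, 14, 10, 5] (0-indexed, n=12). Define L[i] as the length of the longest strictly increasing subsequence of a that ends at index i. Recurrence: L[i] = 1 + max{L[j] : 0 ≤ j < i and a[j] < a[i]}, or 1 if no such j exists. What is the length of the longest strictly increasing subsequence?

4

   i    0    1    2    3    4    5    6    7    8    9   10   11
a[i]   13    7   12    5    4    8    8   10    8   14   10    5
L[i]    1    1    2    1    1    2    2    3    2    4    3    2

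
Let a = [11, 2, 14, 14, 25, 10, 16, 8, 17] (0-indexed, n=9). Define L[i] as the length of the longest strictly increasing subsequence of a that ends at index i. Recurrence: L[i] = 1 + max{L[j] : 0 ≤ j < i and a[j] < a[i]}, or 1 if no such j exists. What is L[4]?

3

   i    0    1    2    3    4    5    6    7    8
a[i]   11    2   14   14   25   10   16    8   17
L[i]    1    1    2    2    3    2    3    2    4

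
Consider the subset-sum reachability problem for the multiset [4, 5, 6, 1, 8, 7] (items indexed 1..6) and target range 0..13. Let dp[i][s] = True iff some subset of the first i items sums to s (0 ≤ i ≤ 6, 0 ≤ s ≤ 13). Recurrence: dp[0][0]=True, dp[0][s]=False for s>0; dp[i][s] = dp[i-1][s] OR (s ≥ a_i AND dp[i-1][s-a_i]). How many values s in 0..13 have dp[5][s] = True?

i\s   0   1   2   3   4   5   6   7   8   9  10  11  12  13
  0   T   F   F   F   F   F   F   F   F   F   F   F   F   F
  1   T   F   F   F   T   F   F   F   F   F   F   F   F   F
  2   T   F   F   F   T   T   F   F   F   T   F   F   F   F
  3   T   F   F   F   T   T   T   F   F   T   T   T   F   F
  4   T   T   F   F   T   T   T   T   F   T   T   T   T   F
  5   T   T   F   F   T   T   T   T   T   T   T   T   T   T
  6   T   T   F   F   T   T   T   T   T   T   T   T   T   T

12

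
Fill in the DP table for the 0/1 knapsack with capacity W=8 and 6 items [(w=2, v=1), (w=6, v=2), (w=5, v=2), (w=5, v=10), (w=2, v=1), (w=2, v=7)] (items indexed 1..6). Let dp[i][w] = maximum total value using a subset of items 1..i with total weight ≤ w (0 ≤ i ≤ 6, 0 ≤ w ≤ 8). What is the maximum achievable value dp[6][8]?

17

i\w   0   1   2   3   4   5   6   7   8
  0   0   0   0   0   0   0   0   0   0
  1   0   0   1   1   1   1   1   1   1
  2   0   0   1   1   1   1   2   2   3
  3   0   0   1   1   1   2   2   3   3
  4   0   0   1   1   1  10  10  11  11
  5   0   0   1   1   2  10  10  11  11
  6   0   0   7   7   8  10  10  17  17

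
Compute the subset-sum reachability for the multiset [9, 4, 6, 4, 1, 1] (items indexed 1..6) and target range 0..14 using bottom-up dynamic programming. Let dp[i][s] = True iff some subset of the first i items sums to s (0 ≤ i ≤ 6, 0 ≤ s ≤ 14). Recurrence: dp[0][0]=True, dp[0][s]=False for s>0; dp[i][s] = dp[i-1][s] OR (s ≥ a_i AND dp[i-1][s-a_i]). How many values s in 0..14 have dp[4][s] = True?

8

i\s   0   1   2   3   4   5   6   7   8   9  10  11  12  13  14
  0   T   F   F   F   F   F   F   F   F   F   F   F   F   F   F
  1   T   F   F   F   F   F   F   F   F   T   F   F   F   F   F
  2   T   F   F   F   T   F   F   F   F   T   F   F   F   T   F
  3   T   F   F   F   T   F   T   F   F   T   T   F   F   T   F
  4   T   F   F   F   T   F   T   F   T   T   T   F   F   T   T
  5   T   T   F   F   T   T   T   T   T   T   T   T   F   T   T
  6   T   T   T   F   T   T   T   T   T   T   T   T   T   T   T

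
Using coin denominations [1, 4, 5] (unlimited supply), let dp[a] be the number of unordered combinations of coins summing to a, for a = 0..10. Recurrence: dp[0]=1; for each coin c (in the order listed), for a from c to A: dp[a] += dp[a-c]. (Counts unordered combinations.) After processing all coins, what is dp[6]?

after  coin     0     1     2     3     4     5     6     7     8     9    10
          1     1     1     1     1     1     1     1     1     1     1     1
          4     1     1     1     1     2     2     2     2     3     3     3
          5     1     1     1     1     2     3     3     3     4     5     6

3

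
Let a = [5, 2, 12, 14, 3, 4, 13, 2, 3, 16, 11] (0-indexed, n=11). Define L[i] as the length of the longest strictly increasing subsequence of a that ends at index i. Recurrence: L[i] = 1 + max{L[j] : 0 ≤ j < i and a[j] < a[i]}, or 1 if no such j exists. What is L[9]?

5

   i    0    1    2    3    4    5    6    7    8    9   10
a[i]    5    2   12   14    3    4   13    2    3   16   11
L[i]    1    1    2    3    2    3    4    1    2    5    4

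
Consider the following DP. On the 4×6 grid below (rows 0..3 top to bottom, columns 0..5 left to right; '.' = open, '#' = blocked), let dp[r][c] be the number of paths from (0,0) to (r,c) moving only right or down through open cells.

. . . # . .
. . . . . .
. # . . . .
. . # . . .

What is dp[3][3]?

r\c   0   1   2   3   4   5
  0   1   1   1   0   0   0
  1   1   2   3   3   3   3
  2   1   0   3   6   9  12
  3   1   1   0   6  15  27

6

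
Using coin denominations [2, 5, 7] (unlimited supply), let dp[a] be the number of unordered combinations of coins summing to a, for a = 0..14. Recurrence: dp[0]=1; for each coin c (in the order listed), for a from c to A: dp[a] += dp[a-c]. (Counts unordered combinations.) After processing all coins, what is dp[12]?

after  coin     0     1     2     3     4     5     6     7     8     9    10    11    12    13    14
          2     1     0     1     0     1     0     1     0     1     0     1     0     1     0     1
          5     1     0     1     0     1     1     1     1     1     1     2     1     2     1     2
          7     1     0     1     0     1     1     1     2     1     2     2     2     3     2     4

3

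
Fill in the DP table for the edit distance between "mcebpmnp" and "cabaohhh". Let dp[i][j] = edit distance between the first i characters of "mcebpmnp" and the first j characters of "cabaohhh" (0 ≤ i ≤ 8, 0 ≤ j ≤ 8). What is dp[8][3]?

6

   ''  c  a  b  a  o  h  h  h
''  0  1  2  3  4  5  6  7  8
 m  1  1  2  3  4  5  6  7  8
 c  2  1  2  3  4  5  6  7  8
 e  3  2  2  3  4  5  6  7  8
 b  4  3  3  2  3  4  5  6  7
 p  5  4  4  3  3  4  5  6  7
 m  6  5  5  4  4  4  5  6  7
 n  7  6  6  5  5  5  5  6  7
 p  8  7  7  6  6  6  6  6  7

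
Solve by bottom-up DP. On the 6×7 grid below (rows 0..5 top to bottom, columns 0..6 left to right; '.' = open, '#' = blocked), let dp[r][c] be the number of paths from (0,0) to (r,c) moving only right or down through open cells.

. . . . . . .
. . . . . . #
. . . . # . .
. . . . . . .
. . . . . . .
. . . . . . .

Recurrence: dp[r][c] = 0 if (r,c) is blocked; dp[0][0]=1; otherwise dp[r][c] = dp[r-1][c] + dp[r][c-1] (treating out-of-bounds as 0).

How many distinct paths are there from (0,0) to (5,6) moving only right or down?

r\c   0   1   2   3   4   5   6
  0   1   1   1   1   1   1   1
  1   1   2   3   4   5   6   0
  2   1   3   6  10   0   6   6
  3   1   4  10  20  20  26  32
  4   1   5  15  35  55  81 113
  5   1   6  21  56 111 192 305

305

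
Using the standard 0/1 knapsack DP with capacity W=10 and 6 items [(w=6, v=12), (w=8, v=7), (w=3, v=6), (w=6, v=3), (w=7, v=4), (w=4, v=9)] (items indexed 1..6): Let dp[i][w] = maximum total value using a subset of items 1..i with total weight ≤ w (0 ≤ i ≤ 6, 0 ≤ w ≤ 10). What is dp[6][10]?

21

i\w   0   1   2   3   4   5   6   7   8   9  10
  0   0   0   0   0   0   0   0   0   0   0   0
  1   0   0   0   0   0   0  12  12  12  12  12
  2   0   0   0   0   0   0  12  12  12  12  12
  3   0   0   0   6   6   6  12  12  12  18  18
  4   0   0   0   6   6   6  12  12  12  18  18
  5   0   0   0   6   6   6  12  12  12  18  18
  6   0   0   0   6   9   9  12  15  15  18  21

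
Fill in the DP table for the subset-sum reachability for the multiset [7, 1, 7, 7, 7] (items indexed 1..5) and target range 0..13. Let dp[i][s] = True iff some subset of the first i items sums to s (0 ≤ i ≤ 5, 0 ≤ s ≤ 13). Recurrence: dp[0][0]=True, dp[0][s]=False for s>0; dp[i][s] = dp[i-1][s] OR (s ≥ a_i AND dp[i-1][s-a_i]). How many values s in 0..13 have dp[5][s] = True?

4

i\s   0   1   2   3   4   5   6   7   8   9  10  11  12  13
  0   T   F   F   F   F   F   F   F   F   F   F   F   F   F
  1   T   F   F   F   F   F   F   T   F   F   F   F   F   F
  2   T   T   F   F   F   F   F   T   T   F   F   F   F   F
  3   T   T   F   F   F   F   F   T   T   F   F   F   F   F
  4   T   T   F   F   F   F   F   T   T   F   F   F   F   F
  5   T   T   F   F   F   F   F   T   T   F   F   F   F   F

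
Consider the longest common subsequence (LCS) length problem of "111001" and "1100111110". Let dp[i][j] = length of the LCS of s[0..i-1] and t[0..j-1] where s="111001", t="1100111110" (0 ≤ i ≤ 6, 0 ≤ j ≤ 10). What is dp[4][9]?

   ''  1  1  0  0  1  1  1  1  1  0
''  0  0  0  0  0  0  0  0  0  0  0
 1  0  1  1  1  1  1  1  1  1  1  1
 1  0  1  2  2  2  2  2  2  2  2  2
 1  0  1  2  2  2  3  3  3  3  3  3
 0  0  1  2  3  3  3  3  3  3  3  4
 0  0  1  2  3  4  4  4  4  4  4  4
 1  0  1  2  3  4  5  5  5  5  5  5

3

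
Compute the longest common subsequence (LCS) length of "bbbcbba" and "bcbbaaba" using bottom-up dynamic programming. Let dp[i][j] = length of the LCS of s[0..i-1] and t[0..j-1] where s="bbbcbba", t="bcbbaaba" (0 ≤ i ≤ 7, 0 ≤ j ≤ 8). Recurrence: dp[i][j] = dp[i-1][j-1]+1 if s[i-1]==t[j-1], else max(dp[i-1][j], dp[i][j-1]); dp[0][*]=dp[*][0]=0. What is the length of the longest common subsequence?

5

   ''  b  c  b  b  a  a  b  a
''  0  0  0  0  0  0  0  0  0
 b  0  1  1  1  1  1  1  1  1
 b  0  1  1  2  2  2  2  2  2
 b  0  1  1  2  3  3  3  3  3
 c  0  1  2  2  3  3  3  3  3
 b  0  1  2  3  3  3  3  4  4
 b  0  1  2  3  4  4  4  4  4
 a  0  1  2  3  4  5  5  5  5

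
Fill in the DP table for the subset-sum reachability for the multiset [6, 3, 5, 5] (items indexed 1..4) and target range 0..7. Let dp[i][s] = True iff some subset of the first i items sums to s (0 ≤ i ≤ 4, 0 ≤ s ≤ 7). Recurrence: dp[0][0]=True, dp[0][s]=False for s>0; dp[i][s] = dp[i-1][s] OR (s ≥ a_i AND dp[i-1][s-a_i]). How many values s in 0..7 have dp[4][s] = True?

4

i\s   0   1   2   3   4   5   6   7
  0   T   F   F   F   F   F   F   F
  1   T   F   F   F   F   F   T   F
  2   T   F   F   T   F   F   T   F
  3   T   F   F   T   F   T   T   F
  4   T   F   F   T   F   T   T   F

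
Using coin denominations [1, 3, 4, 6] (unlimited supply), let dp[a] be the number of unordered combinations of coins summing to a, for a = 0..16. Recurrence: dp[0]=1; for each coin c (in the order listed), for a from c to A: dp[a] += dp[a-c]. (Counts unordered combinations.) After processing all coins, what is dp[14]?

20

after  coin     0     1     2     3     4     5     6     7     8     9    10    11    12    13    14    15    16
          1     1     1     1     1     1     1     1     1     1     1     1     1     1     1     1     1     1
          3     1     1     1     2     2     2     3     3     3     4     4     4     5     5     5     6     6
          4     1     1     1     2     3     3     4     5     6     7     8     9    11    12    13    15    17
          6     1     1     1     2     3     3     5     6     7     9    11    12    16    18    20    24    28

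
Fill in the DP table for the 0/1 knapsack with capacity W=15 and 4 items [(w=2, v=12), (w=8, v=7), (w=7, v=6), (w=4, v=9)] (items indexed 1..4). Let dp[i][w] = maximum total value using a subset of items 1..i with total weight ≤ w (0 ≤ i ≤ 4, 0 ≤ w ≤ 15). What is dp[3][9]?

18

i\w   0   1   2   3   4   5   6   7   8   9  10  11  12  13  14  15
  0   0   0   0   0   0   0   0   0   0   0   0   0   0   0   0   0
  1   0   0  12  12  12  12  12  12  12  12  12  12  12  12  12  12
  2   0   0  12  12  12  12  12  12  12  12  19  19  19  19  19  19
  3   0   0  12  12  12  12  12  12  12  18  19  19  19  19  19  19
  4   0   0  12  12  12  12  21  21  21  21  21  21  21  27  28  28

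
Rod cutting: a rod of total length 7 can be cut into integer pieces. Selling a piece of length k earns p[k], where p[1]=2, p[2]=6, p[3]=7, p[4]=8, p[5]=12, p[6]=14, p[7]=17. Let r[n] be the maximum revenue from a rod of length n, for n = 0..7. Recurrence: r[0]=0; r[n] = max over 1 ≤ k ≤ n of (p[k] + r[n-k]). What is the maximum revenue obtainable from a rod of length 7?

   n    0    1    2    3    4    5    6    7
r[n]    0    2    6    8   12   14   18   20

20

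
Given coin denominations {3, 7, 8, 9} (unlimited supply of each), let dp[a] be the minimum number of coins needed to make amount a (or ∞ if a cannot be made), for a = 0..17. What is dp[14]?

2

 a  0  1  2  3  4  5  6  7  8  9 10 11 12 13 14 15 16 17
dp  0  -  -  1  -  -  2  1  1  1  2  2  2  3  2  2  2  2
(- denotes ∞ / unreachable)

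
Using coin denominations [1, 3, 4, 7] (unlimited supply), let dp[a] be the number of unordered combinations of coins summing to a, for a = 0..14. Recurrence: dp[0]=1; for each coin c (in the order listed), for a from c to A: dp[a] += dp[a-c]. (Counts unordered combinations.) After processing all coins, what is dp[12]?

after  coin     0     1     2     3     4     5     6     7     8     9    10    11    12    13    14
          1     1     1     1     1     1     1     1     1     1     1     1     1     1     1     1
          3     1     1     1     2     2     2     3     3     3     4     4     4     5     5     5
          4     1     1     1     2     3     3     4     5     6     7     8     9    11    12    13
          7     1     1     1     2     3     3     4     6     7     8    10    12    14    16    19

14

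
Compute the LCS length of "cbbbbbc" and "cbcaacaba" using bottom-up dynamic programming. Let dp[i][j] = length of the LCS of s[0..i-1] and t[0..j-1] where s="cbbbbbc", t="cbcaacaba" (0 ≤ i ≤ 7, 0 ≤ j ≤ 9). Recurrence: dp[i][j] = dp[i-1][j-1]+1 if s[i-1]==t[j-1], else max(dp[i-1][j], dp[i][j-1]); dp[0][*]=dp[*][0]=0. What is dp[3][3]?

2

   ''  c  b  c  a  a  c  a  b  a
''  0  0  0  0  0  0  0  0  0  0
 c  0  1  1  1  1  1  1  1  1  1
 b  0  1  2  2  2  2  2  2  2  2
 b  0  1  2  2  2  2  2  2  3  3
 b  0  1  2  2  2  2  2  2  3  3
 b  0  1  2  2  2  2  2  2  3  3
 b  0  1  2  2  2  2  2  2  3  3
 c  0  1  2  3  3  3  3  3  3  3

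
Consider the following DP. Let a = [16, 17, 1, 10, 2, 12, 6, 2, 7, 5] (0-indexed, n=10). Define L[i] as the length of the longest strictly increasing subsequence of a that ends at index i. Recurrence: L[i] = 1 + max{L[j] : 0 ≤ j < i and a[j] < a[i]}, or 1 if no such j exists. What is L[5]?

3

   i    0    1    2    3    4    5    6    7    8    9
a[i]   16   17    1   10    2   12    6    2    7    5
L[i]    1    2    1    2    2    3    3    2    4    3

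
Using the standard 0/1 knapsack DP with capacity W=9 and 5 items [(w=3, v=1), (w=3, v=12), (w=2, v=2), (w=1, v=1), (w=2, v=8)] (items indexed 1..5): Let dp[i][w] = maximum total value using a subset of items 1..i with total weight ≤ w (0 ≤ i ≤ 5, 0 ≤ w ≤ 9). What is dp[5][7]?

i\w   0   1   2   3   4   5   6   7   8   9
  0   0   0   0   0   0   0   0   0   0   0
  1   0   0   0   1   1   1   1   1   1   1
  2   0   0   0  12  12  12  13  13  13  13
  3   0   0   2  12  12  14  14  14  15  15
  4   0   1   2  12  13  14  15  15  15  16
  5   0   1   8  12  13  20  21  22  23  23

22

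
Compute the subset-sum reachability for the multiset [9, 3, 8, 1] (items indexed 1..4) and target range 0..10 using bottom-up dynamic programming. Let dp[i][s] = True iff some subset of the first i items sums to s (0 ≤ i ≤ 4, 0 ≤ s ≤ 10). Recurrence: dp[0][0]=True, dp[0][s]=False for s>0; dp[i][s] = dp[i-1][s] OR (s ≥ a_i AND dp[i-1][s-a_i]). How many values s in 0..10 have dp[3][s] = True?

i\s   0   1   2   3   4   5   6   7   8   9  10
  0   T   F   F   F   F   F   F   F   F   F   F
  1   T   F   F   F   F   F   F   F   F   T   F
  2   T   F   F   T   F   F   F   F   F   T   F
  3   T   F   F   T   F   F   F   F   T   T   F
  4   T   T   F   T   T   F   F   F   T   T   T

4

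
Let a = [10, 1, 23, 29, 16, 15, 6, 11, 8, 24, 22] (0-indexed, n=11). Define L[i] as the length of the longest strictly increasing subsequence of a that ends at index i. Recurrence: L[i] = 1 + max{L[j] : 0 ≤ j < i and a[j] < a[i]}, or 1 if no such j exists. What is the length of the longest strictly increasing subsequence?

4

   i    0    1    2    3    4    5    6    7    8    9   10
a[i]   10    1   23   29   16   15    6   11    8   24   22
L[i]    1    1    2    3    2    2    2    3    3    4    4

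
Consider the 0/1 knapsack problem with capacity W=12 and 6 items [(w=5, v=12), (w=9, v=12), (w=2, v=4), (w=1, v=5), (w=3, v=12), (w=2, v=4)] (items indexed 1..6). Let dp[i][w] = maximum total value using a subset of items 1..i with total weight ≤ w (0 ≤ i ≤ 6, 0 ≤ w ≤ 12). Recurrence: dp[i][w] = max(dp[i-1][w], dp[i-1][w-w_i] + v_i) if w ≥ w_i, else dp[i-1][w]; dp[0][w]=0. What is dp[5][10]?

i\w   0   1   2   3   4   5   6   7   8   9  10  11  12
  0   0   0   0   0   0   0   0   0   0   0   0   0   0
  1   0   0   0   0   0  12  12  12  12  12  12  12  12
  2   0   0   0   0   0  12  12  12  12  12  12  12  12
  3   0   0   4   4   4  12  12  16  16  16  16  16  16
  4   0   5   5   9   9  12  17  17  21  21  21  21  21
  5   0   5   5  12  17  17  21  21  24  29  29  33  33
  6   0   5   5  12  17  17  21  21  25  29  29  33  33

29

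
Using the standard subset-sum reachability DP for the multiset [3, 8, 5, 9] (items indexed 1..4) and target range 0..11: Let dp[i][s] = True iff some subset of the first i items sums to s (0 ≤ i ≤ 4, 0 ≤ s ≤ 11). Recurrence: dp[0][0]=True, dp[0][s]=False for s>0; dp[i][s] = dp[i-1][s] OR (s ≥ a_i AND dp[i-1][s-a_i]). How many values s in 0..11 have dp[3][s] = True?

5

i\s   0   1   2   3   4   5   6   7   8   9  10  11
  0   T   F   F   F   F   F   F   F   F   F   F   F
  1   T   F   F   T   F   F   F   F   F   F   F   F
  2   T   F   F   T   F   F   F   F   T   F   F   T
  3   T   F   F   T   F   T   F   F   T   F   F   T
  4   T   F   F   T   F   T   F   F   T   T   F   T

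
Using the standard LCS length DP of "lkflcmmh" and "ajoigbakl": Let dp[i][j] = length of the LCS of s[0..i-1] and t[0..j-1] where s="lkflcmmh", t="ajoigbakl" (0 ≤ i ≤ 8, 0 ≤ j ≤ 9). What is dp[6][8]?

1

   ''  a  j  o  i  g  b  a  k  l
''  0  0  0  0  0  0  0  0  0  0
 l  0  0  0  0  0  0  0  0  0  1
 k  0  0  0  0  0  0  0  0  1  1
 f  0  0  0  0  0  0  0  0  1  1
 l  0  0  0  0  0  0  0  0  1  2
 c  0  0  0  0  0  0  0  0  1  2
 m  0  0  0  0  0  0  0  0  1  2
 m  0  0  0  0  0  0  0  0  1  2
 h  0  0  0  0  0  0  0  0  1  2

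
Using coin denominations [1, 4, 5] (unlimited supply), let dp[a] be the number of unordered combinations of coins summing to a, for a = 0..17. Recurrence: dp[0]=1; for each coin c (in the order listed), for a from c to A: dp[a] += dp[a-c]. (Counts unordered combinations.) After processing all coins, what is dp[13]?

after  coin     0     1     2     3     4     5     6     7     8     9    10    11    12    13    14    15    16    17
          1     1     1     1     1     1     1     1     1     1     1     1     1     1     1     1     1     1     1
          4     1     1     1     1     2     2     2     2     3     3     3     3     4     4     4     4     5     5
          5     1     1     1     1     2     3     3     3     4     5     6     6     7     8     9    10    11    12

8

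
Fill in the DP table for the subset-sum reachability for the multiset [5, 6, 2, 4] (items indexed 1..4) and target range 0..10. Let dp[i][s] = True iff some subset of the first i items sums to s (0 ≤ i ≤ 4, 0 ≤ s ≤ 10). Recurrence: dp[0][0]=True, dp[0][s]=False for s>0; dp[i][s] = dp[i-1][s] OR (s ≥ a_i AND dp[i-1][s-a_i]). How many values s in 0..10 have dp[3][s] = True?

i\s   0   1   2   3   4   5   6   7   8   9  10
  0   T   F   F   F   F   F   F   F   F   F   F
  1   T   F   F   F   F   T   F   F   F   F   F
  2   T   F   F   F   F   T   T   F   F   F   F
  3   T   F   T   F   F   T   T   T   T   F   F
  4   T   F   T   F   T   T   T   T   T   T   T

6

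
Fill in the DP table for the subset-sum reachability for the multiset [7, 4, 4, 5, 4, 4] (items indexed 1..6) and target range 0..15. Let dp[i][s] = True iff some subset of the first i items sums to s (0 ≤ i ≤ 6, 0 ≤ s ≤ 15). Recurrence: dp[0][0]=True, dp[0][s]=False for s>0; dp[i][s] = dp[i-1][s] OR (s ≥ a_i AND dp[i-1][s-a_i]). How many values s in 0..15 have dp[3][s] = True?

6

i\s   0   1   2   3   4   5   6   7   8   9  10  11  12  13  14  15
  0   T   F   F   F   F   F   F   F   F   F   F   F   F   F   F   F
  1   T   F   F   F   F   F   F   T   F   F   F   F   F   F   F   F
  2   T   F   F   F   T   F   F   T   F   F   F   T   F   F   F   F
  3   T   F   F   F   T   F   F   T   T   F   F   T   F   F   F   T
  4   T   F   F   F   T   T   F   T   T   T   F   T   T   T   F   T
  5   T   F   F   F   T   T   F   T   T   T   F   T   T   T   F   T
  6   T   F   F   F   T   T   F   T   T   T   F   T   T   T   F   T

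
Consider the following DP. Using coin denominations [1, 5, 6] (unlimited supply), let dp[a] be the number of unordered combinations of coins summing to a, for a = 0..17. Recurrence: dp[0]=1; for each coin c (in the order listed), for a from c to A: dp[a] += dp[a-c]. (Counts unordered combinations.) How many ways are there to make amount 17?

9

after  coin     0     1     2     3     4     5     6     7     8     9    10    11    12    13    14    15    16    17
          1     1     1     1     1     1     1     1     1     1     1     1     1     1     1     1     1     1     1
          5     1     1     1     1     1     2     2     2     2     2     3     3     3     3     3     4     4     4
          6     1     1     1     1     1     2     3     3     3     3     4     5     6     6     6     7     8     9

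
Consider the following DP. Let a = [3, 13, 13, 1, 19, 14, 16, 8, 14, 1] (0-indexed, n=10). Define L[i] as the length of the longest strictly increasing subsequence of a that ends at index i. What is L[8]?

   i    0    1    2    3    4    5    6    7    8    9
a[i]    3   13   13    1   19   14   16    8   14    1
L[i]    1    2    2    1    3    3    4    2    3    1

3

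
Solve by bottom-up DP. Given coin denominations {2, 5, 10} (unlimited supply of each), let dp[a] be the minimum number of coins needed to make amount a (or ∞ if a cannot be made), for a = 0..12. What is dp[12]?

 a  0  1  2  3  4  5  6  7  8  9 10 11 12
dp  0  -  1  -  2  1  3  2  4  3  1  4  2
(- denotes ∞ / unreachable)

2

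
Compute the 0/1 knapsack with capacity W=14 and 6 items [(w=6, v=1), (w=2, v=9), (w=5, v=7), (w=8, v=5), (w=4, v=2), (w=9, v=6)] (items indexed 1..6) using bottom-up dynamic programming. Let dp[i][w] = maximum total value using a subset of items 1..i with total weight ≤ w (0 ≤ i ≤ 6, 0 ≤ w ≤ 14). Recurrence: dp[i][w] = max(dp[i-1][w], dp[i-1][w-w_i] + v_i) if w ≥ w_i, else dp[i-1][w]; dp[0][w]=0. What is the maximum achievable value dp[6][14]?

i\w   0   1   2   3   4   5   6   7   8   9  10  11  12  13  14
  0   0   0   0   0   0   0   0   0   0   0   0   0   0   0   0
  1   0   0   0   0   0   0   1   1   1   1   1   1   1   1   1
  2   0   0   9   9   9   9   9   9  10  10  10  10  10  10  10
  3   0   0   9   9   9   9   9  16  16  16  16  16  16  17  17
  4   0   0   9   9   9   9   9  16  16  16  16  16  16  17  17
  5   0   0   9   9   9   9  11  16  16  16  16  18  18  18  18
  6   0   0   9   9   9   9  11  16  16  16  16  18  18  18  18

18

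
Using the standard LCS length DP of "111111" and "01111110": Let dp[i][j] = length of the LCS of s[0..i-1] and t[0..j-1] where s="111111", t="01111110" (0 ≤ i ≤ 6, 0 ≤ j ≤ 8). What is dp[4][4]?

3

   ''  0  1  1  1  1  1  1  0
''  0  0  0  0  0  0  0  0  0
 1  0  0  1  1  1  1  1  1  1
 1  0  0  1  2  2  2  2  2  2
 1  0  0  1  2  3  3  3  3  3
 1  0  0  1  2  3  4  4  4  4
 1  0  0  1  2  3  4  5  5  5
 1  0  0  1  2  3  4  5  6  6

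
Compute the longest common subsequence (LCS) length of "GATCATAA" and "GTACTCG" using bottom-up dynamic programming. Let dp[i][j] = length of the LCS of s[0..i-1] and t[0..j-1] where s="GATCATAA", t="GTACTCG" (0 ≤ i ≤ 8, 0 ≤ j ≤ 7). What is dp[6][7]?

   ''  G  T  A  C  T  C  G
''  0  0  0  0  0  0  0  0
 G  0  1  1  1  1  1  1  1
 A  0  1  1  2  2  2  2  2
 T  0  1  2  2  2  3  3  3
 C  0  1  2  2  3  3  4  4
 A  0  1  2  3  3  3  4  4
 T  0  1  2  3  3  4  4  4
 A  0  1  2  3  3  4  4  4
 A  0  1  2  3  3  4  4  4

4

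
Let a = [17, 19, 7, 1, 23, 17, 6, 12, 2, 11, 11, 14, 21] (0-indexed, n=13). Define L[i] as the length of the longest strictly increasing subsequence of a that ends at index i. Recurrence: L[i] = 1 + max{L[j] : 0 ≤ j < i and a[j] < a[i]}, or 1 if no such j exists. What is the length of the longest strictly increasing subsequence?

5

   i    0    1    2    3    4    5    6    7    8    9   10   11   12
a[i]   17   19    7    1   23   17    6   12    2   11   11   14   21
L[i]    1    2    1    1    3    2    2    3    2    3    3    4    5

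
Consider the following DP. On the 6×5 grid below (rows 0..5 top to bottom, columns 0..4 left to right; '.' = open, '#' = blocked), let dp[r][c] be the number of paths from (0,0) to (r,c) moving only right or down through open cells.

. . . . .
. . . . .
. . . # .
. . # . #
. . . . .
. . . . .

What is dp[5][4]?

r\c   0   1   2   3   4
  0   1   1   1   1   1
  1   1   2   3   4   5
  2   1   3   6   0   5
  3   1   4   0   0   0
  4   1   5   5   5   5
  5   1   6  11  16  21

21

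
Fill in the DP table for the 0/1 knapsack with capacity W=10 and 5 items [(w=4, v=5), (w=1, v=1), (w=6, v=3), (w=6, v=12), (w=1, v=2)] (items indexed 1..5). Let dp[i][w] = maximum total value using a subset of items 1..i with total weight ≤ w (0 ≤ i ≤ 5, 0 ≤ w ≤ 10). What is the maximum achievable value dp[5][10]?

i\w   0   1   2   3   4   5   6   7   8   9  10
  0   0   0   0   0   0   0   0   0   0   0   0
  1   0   0   0   0   5   5   5   5   5   5   5
  2   0   1   1   1   5   6   6   6   6   6   6
  3   0   1   1   1   5   6   6   6   6   6   8
  4   0   1   1   1   5   6  12  13  13  13  17
  5   0   2   3   3   5   7  12  14  15  15  17

17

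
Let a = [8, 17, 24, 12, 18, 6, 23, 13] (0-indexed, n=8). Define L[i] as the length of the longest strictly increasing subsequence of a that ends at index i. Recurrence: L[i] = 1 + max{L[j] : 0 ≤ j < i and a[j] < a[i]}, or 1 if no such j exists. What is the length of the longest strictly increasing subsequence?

4

   i    0    1    2    3    4    5    6    7
a[i]    8   17   24   12   18    6   23   13
L[i]    1    2    3    2    3    1    4    3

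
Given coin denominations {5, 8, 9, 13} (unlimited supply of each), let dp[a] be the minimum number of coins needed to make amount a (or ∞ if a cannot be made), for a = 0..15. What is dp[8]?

1

 a  0  1  2  3  4  5  6  7  8  9 10 11 12 13 14 15
dp  0  -  -  -  -  1  -  -  1  1  2  -  -  1  2  3
(- denotes ∞ / unreachable)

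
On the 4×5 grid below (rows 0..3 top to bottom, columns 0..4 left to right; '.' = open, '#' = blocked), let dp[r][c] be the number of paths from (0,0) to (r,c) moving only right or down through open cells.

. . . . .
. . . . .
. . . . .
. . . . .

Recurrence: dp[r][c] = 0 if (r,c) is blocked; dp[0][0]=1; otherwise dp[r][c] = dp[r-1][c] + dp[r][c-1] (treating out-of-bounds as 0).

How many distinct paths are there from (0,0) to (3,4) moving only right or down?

35

r\c   0   1   2   3   4
  0   1   1   1   1   1
  1   1   2   3   4   5
  2   1   3   6  10  15
  3   1   4  10  20  35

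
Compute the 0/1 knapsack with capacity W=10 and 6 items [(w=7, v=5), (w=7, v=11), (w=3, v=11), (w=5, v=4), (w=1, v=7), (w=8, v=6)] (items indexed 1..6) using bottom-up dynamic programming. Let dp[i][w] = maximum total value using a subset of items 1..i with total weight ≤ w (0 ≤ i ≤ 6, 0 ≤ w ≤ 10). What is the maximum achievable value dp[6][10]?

i\w   0   1   2   3   4   5   6   7   8   9  10
  0   0   0   0   0   0   0   0   0   0   0   0
  1   0   0   0   0   0   0   0   5   5   5   5
  2   0   0   0   0   0   0   0  11  11  11  11
  3   0   0   0  11  11  11  11  11  11  11  22
  4   0   0   0  11  11  11  11  11  15  15  22
  5   0   7   7  11  18  18  18  18  18  22  22
  6   0   7   7  11  18  18  18  18  18  22  22

22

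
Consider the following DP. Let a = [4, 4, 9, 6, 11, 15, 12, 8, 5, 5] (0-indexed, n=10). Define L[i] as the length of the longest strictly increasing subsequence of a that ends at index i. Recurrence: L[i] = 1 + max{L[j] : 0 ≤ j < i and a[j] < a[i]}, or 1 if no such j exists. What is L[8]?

   i    0    1    2    3    4    5    6    7    8    9
a[i]    4    4    9    6   11   15   12    8    5    5
L[i]    1    1    2    2    3    4    4    3    2    2

2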